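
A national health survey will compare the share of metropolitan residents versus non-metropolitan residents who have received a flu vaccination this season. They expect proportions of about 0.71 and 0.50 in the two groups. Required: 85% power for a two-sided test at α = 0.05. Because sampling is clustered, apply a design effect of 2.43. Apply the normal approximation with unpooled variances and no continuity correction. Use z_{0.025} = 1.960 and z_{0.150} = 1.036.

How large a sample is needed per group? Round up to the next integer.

n = 226 per group

n = (z_{α/2} + z_β)² · [p₁(1−p₁) + p₂(1−p₂)] / (p₁ − p₂)²
  = (1.960 + 1.036)² · (0.71·0.29 + 0.50·0.50) / (0.21)²
  = (2.996)² · (0.2059 + 0.2500) / 0.0441
  = 8.9760 · 0.4559 / 0.0441
  = 92.79
Design effect: 2.43 × 92.79 = 225.49.
Round up → n = 226 per group.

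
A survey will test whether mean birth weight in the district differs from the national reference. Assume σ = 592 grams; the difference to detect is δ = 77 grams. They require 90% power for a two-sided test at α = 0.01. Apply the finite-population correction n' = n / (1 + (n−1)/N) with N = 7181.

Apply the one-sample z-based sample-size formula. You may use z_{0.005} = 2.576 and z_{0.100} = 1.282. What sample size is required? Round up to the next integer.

n = 784

n = (z_{α/2} + z_β)² · σ² / δ²
  = (2.576 + 1.282)² · 592² / 77²
  = 14.8842 · 350464 / 5929
  = 879.80
Finite-population correction (N = 7181): 879.80 / (1 + (879.80 − 1)/7181) = 783.87.
Round up → n = 784.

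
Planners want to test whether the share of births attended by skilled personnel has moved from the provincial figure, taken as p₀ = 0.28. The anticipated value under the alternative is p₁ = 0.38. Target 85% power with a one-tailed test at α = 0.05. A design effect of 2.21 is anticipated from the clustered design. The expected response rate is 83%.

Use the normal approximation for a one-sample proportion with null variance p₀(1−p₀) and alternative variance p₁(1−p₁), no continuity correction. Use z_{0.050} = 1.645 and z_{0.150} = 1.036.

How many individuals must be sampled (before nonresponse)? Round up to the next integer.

n = 411

n = [z_α·√(p₀q₀) + z_β·√(p₁q₁)]² / (p₁ − p₀)²
  = [1.645·√(0.28·0.72) + 1.036·√(0.38·0.62)]² / (0.10)²
  = [1.645·0.4490 + 1.036·0.4854]² / 0.0100
  = [1.2415]² / 0.0100
  = 154.12
Design effect: 2.21 × 154.12 = 340.61.
Adjust for 83% response: 340.61 / 0.83 = 410.38.
Round up → n = 411.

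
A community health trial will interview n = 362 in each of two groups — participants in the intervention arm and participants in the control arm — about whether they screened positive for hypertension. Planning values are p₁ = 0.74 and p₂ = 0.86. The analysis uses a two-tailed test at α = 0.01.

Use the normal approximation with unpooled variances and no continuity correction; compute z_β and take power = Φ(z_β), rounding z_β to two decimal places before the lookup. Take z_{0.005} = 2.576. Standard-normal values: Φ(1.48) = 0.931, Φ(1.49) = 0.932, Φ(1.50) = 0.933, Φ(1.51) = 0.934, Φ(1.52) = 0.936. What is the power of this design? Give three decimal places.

Power ≈ 0.934

z_β = |p₁−p₂|·√(n/[p₁q₁+p₂q₂]) − z_{α/2}
    = 0.12 · √(362/0.3128) − 2.576
    = 0.12 · 34.0190 − 2.576
    = 4.0823 − 2.576 = 1.5063 → 1.51
Power = Φ(1.51) = 0.934.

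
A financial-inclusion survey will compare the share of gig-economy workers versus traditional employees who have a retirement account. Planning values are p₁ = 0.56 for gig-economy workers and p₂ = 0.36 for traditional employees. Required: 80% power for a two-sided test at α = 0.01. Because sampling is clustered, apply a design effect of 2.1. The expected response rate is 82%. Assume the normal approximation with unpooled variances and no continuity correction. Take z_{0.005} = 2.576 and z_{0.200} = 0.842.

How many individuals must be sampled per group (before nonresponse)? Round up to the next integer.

n = (z_{α/2} + z_β)² · [p₁(1−p₁) + p₂(1−p₂)] / (p₁ − p₂)²
  = (2.576 + 0.842)² · (0.56·0.44 + 0.36·0.64) / (0.20)²
  = (3.418)² · (0.2464 + 0.2304) / 0.0400
  = 11.6827 · 0.4768 / 0.0400
  = 139.26
Design effect: 2.1 × 139.26 = 292.44.
Adjust for 82% response: 292.44 / 0.82 = 356.64.
Round up → n = 357 per group.

n = 357 per group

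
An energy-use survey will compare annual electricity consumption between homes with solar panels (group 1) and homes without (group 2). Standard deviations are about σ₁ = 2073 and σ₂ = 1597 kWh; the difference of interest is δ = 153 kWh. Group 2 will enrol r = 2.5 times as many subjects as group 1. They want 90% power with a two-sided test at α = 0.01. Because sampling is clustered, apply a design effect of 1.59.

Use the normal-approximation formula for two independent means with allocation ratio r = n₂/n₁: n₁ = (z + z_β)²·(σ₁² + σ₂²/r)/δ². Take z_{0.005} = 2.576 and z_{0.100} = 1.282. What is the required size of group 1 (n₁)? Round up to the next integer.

n₁ = (z_{α/2} + z_β)² · (σ₁² + σ₂²/r) / δ²
   = (2.576 + 1.282)² · (2073² + 1597²/2.5) / 153²
   = 14.8842 · (4297329 + 1020163.6) / 23409
   = 14.8842 · 5317492.6 / 23409
   = 3381.03
Design effect: 1.59 × 3381.03 = 5375.83.
Round up → n₁ = 5376; n₂ = r·n₁ = 2.5 × 5376 = 13440.

n₁ = 5376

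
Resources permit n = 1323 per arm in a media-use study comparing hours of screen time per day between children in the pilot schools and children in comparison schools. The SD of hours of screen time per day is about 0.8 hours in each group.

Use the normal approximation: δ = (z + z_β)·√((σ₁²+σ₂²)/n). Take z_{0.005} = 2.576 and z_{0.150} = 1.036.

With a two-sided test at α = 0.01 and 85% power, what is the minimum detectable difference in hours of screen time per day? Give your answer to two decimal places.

δ = (z_{α/2} + z_β) · √((σ₁²+σ₂²)/n)
  = (2.576 + 1.036) · √(1.28/1323)
  = 3.612 · √0.00097
  = 3.612 · 0.0311
  = 0.1123

Minimum detectable difference ≈ 0.11 hours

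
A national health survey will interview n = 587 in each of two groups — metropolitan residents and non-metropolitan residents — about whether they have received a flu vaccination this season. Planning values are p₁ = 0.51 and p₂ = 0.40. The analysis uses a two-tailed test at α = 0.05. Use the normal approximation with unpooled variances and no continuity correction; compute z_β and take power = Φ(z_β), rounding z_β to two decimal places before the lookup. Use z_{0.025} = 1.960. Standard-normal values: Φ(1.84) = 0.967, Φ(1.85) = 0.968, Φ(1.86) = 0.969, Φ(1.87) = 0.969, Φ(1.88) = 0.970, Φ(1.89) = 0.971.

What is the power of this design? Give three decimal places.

Power ≈ 0.968

z_β = |p₁−p₂|·√(n/[p₁q₁+p₂q₂]) − z_{α/2}
    = 0.11 · √(587/0.4899) − 1.960
    = 0.11 · 34.6151 − 1.960
    = 3.8077 − 1.960 = 1.8477 → 1.85
Power = Φ(1.85) = 0.968.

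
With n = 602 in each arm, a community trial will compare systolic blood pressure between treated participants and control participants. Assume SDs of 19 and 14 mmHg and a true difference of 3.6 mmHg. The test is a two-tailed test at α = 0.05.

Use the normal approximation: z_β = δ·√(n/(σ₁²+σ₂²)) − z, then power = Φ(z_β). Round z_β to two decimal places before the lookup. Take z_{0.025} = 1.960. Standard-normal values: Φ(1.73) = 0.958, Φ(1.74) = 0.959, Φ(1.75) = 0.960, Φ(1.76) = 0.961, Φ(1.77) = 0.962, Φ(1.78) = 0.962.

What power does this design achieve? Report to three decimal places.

Power ≈ 0.962

z_β = δ·√(n/(σ₁²+σ₂²)) − z_{α/2}
    = 3.6 · √(602/557) − 1.960
    = 3.6 · 1.03961 − 1.960
    = 3.7426 − 1.960 = 1.7826 → 1.78
Power = Φ(1.78) = 0.962.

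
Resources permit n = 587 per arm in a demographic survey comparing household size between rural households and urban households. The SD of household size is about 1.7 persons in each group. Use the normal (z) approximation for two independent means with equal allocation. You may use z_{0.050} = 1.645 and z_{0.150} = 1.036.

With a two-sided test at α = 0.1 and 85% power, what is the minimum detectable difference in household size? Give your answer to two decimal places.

Minimum detectable difference ≈ 0.27 persons

δ = (z_{α/2} + z_β) · √((σ₁²+σ₂²)/n)
  = (1.645 + 1.036) · √(5.78/587)
  = 2.681 · √0.00985
  = 2.681 · 0.0992
  = 0.2660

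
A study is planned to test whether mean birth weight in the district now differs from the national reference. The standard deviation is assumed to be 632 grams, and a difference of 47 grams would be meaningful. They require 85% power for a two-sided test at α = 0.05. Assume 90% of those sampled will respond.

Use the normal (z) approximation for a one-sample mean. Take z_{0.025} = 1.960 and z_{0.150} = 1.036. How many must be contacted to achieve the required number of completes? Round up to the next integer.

n = 1804

n = (z_{α/2} + z_β)² · σ² / δ²
  = (1.960 + 1.036)² · 632² / 47²
  = 8.9760 · 399424 / 2209
  = 1623.01
Adjust for 90% response: 1623.01 / 0.90 = 1803.35.
Round up → n = 1804.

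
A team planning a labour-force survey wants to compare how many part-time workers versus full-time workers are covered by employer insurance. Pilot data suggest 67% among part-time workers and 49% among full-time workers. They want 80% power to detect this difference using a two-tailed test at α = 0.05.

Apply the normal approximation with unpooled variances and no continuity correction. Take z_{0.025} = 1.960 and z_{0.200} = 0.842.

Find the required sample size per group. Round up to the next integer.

n = (z_{α/2} + z_β)² · [p₁(1−p₁) + p₂(1−p₂)] / (p₁ − p₂)²
  = (1.960 + 0.842)² · (0.67·0.33 + 0.49·0.51) / (0.18)²
  = (2.802)² · (0.2211 + 0.2499) / 0.0324
  = 7.8512 · 0.4710 / 0.0324
  = 114.13
Round up → n = 115 per group.

n = 115 per group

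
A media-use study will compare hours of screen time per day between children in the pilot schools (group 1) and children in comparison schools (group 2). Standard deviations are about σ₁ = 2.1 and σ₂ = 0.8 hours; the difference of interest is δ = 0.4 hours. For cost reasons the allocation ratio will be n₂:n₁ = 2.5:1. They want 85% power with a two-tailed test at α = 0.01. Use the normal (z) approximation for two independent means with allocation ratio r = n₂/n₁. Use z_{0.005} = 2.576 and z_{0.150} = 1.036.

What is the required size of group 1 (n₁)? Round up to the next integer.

n₁ = (z_{α/2} + z_β)² · (σ₁² + σ₂²/r) / δ²
   = (2.576 + 1.036)² · (2.1² + 0.8²/2.5) / 0.4²
   = 13.0465 · (4.41 + 0.256) / 0.16
   = 13.0465 · 4.666 / 0.16
   = 380.47
Round up → n₁ = 381; n₂ = r·n₁ = 2.5 × 381 = 953.

n₁ = 381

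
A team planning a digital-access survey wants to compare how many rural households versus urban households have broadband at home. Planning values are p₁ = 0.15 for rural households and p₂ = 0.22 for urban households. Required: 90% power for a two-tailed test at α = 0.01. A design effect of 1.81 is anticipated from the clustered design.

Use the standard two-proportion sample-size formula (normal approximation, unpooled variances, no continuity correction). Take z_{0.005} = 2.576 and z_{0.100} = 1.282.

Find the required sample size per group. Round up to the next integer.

n = 1645 per group

n = (z_{α/2} + z_β)² · [p₁(1−p₁) + p₂(1−p₂)] / (p₁ − p₂)²
  = (2.576 + 1.282)² · (0.15·0.85 + 0.22·0.78) / (-0.07)²
  = (3.858)² · (0.1275 + 0.1716) / 0.0049
  = 14.8842 · 0.2991 / 0.0049
  = 908.54
Design effect: 1.81 × 908.54 = 1644.46.
Round up → n = 1645 per group.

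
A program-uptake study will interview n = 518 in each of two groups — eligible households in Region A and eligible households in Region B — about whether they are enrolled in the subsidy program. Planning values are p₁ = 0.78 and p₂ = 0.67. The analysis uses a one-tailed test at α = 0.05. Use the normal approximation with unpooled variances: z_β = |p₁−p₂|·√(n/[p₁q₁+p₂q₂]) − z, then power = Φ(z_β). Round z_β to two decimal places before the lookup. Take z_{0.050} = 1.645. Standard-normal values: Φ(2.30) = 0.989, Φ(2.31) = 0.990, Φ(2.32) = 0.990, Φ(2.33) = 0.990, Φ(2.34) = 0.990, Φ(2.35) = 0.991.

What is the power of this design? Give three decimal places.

Power ≈ 0.991

z_β = |p₁−p₂|·√(n/[p₁q₁+p₂q₂]) − z_α
    = 0.11 · √(518/0.3927) − 1.645
    = 0.11 · 36.3190 − 1.645
    = 3.9951 − 1.645 = 2.3501 → 2.35
Power = Φ(2.35) = 0.991.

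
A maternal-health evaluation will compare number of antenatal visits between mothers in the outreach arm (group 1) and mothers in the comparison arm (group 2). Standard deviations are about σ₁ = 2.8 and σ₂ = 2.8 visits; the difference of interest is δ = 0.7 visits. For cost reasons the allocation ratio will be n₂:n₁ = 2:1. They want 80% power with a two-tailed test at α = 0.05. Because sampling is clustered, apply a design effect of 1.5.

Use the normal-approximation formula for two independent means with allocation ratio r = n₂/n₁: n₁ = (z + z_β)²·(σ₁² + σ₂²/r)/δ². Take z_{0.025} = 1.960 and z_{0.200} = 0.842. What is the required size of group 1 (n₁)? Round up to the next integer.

n₁ = 283

n₁ = (z_{α/2} + z_β)² · (σ₁² + σ₂²/r) / δ²
   = (1.960 + 0.842)² · (2.8² + 2.8²/2) / 0.7²
   = 7.8512 · (7.84 + 3.92) / 0.49
   = 7.8512 · 11.76 / 0.49
   = 188.43
Design effect: 1.5 × 188.43 = 282.64.
Round up → n₁ = 283; n₂ = r·n₁ = 2 × 283 = 566.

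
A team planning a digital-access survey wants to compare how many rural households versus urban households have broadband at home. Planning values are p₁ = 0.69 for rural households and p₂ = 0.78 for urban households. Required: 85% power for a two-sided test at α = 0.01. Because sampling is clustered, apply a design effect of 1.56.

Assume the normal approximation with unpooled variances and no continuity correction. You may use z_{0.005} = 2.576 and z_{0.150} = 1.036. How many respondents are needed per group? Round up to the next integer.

n = (z_{α/2} + z_β)² · [p₁(1−p₁) + p₂(1−p₂)] / (p₁ − p₂)²
  = (2.576 + 1.036)² · (0.69·0.31 + 0.78·0.22) / (-0.09)²
  = (3.612)² · (0.2139 + 0.1716) / 0.0081
  = 13.0465 · 0.3855 / 0.0081
  = 620.92
Design effect: 1.56 × 620.92 = 968.63.
Round up → n = 969 per group.

n = 969 per group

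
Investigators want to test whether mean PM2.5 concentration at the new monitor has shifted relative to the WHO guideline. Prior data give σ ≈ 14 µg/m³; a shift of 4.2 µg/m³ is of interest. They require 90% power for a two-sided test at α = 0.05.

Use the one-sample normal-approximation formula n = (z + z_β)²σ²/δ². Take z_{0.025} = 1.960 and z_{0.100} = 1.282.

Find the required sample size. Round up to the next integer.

n = (z_{α/2} + z_β)² · σ² / δ²
  = (1.960 + 1.282)² · 14² / 4.2²
  = 10.5106 · 196 / 17.64
  = 116.78
Round up → n = 117.

n = 117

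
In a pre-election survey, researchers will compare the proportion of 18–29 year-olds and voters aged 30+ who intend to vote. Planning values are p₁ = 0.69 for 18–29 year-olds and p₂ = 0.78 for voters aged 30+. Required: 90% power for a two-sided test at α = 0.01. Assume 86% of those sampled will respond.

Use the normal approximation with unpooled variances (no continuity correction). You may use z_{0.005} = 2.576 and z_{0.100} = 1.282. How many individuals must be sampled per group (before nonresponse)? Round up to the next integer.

n = 824 per group

n = (z_{α/2} + z_β)² · [p₁(1−p₁) + p₂(1−p₂)] / (p₁ − p₂)²
  = (2.576 + 1.282)² · (0.69·0.31 + 0.78·0.22) / (-0.09)²
  = (3.858)² · (0.2139 + 0.1716) / 0.0081
  = 14.8842 · 0.3855 / 0.0081
  = 708.38
Adjust for 86% response: 708.38 / 0.86 = 823.69.
Round up → n = 824 per group.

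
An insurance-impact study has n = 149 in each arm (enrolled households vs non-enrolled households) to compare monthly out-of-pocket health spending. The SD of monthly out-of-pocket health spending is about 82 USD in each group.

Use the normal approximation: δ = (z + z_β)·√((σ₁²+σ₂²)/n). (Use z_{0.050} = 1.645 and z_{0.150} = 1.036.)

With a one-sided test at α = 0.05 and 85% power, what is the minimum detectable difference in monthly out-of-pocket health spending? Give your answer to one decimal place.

Minimum detectable difference ≈ 25.5 USD

δ = (z_α + z_β) · √((σ₁²+σ₂²)/n)
  = (1.645 + 1.036) · √(13448/149)
  = 2.681 · √90.255
  = 2.681 · 9.5003
  = 25.4702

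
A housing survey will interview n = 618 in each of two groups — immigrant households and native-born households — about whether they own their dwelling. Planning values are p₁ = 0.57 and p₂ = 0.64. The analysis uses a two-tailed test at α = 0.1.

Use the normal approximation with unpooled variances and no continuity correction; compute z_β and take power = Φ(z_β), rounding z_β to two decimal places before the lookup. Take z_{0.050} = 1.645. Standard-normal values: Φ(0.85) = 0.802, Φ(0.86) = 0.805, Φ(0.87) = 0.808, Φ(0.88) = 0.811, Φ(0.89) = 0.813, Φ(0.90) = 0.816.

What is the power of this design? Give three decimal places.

Power ≈ 0.811

z_β = |p₁−p₂|·√(n/[p₁q₁+p₂q₂]) − z_{α/2}
    = 0.07 · √(618/0.4755) − 1.645
    = 0.07 · 36.0511 − 1.645
    = 2.5236 − 1.645 = 0.8786 → 0.88
Power = Φ(0.88) = 0.811.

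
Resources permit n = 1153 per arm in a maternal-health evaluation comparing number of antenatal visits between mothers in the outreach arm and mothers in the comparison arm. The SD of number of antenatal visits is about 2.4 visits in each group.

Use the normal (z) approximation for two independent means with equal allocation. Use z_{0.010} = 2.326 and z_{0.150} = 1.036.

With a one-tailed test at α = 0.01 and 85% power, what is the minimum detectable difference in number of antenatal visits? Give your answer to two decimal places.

Minimum detectable difference ≈ 0.34 visits

δ = (z_α + z_β) · √((σ₁²+σ₂²)/n)
  = (2.326 + 1.036) · √(11.52/1153)
  = 3.362 · √0.00999
  = 3.362 · 0.1000
  = 0.3361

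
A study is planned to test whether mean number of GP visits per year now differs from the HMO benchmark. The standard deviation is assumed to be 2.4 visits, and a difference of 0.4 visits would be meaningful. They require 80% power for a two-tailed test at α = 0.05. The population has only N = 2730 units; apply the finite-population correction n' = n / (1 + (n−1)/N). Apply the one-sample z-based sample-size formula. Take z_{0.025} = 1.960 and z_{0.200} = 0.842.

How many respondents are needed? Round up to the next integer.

n = 257

n = (z_{α/2} + z_β)² · σ² / δ²
  = (1.960 + 0.842)² · 2.4² / 0.4²
  = 7.8512 · 5.76 / 0.16
  = 282.64
Finite-population correction (N = 2730): 282.64 / (1 + (282.64 − 1)/2730) = 256.21.
Round up → n = 257.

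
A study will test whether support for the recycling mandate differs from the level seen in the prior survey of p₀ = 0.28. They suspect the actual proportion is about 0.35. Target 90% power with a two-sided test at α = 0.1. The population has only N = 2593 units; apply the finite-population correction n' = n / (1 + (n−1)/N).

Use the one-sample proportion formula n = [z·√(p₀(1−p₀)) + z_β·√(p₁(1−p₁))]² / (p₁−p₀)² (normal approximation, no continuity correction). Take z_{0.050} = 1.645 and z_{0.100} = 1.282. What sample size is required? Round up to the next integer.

n = [z_{α/2}·√(p₀q₀) + z_β·√(p₁q₁)]² / (p₁ − p₀)²
  = [1.645·√(0.28·0.72) + 1.282·√(0.35·0.65)]² / (0.07)²
  = [1.645·0.4490 + 1.282·0.4770]² / 0.0049
  = [1.3501]² / 0.0049
  = 371.98
Finite-population correction (N = 2593): 371.98 / (1 + (371.98 − 1)/2593) = 325.42.
Round up → n = 326.

n = 326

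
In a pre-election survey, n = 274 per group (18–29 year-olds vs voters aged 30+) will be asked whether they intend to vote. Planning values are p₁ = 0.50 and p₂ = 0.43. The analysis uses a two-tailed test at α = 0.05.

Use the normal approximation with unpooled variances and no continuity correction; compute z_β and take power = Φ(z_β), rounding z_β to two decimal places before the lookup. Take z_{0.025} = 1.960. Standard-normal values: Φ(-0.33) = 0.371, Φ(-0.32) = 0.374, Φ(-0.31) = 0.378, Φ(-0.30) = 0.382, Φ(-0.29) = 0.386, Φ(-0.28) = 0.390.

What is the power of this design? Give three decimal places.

Power ≈ 0.378

z_β = |p₁−p₂|·√(n/[p₁q₁+p₂q₂]) − z_{α/2}
    = 0.07 · √(274/0.4951) − 1.960
    = 0.07 · 23.5250 − 1.960
    = 1.6467 − 1.960 = -0.3133 → -0.31
Power = Φ(-0.31) = 0.378.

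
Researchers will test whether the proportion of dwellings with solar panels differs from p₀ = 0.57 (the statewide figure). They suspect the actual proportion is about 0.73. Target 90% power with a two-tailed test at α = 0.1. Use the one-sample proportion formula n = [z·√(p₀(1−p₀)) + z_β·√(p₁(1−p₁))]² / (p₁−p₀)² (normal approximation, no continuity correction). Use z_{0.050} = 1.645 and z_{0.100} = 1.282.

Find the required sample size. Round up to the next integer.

n = [z_{α/2}·√(p₀q₀) + z_β·√(p₁q₁)]² / (p₁ − p₀)²
  = [1.645·√(0.57·0.43) + 1.282·√(0.73·0.27)]² / (0.16)²
  = [1.645·0.4951 + 1.282·0.4440]² / 0.0256
  = [1.3836]² / 0.0256
  = 74.77
Round up → n = 75.

n = 75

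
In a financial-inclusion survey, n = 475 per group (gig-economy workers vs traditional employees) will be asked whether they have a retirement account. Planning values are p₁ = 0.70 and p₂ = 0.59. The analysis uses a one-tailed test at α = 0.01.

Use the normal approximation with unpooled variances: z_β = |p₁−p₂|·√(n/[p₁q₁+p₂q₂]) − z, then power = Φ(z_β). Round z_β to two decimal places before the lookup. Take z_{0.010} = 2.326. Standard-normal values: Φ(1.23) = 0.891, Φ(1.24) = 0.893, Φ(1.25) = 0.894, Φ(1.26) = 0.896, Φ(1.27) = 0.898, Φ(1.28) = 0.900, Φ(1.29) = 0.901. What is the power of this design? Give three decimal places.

Power ≈ 0.893

z_β = |p₁−p₂|·√(n/[p₁q₁+p₂q₂]) − z_α
    = 0.11 · √(475/0.4519) − 2.326
    = 0.11 · 32.4209 − 2.326
    = 3.5663 − 2.326 = 1.2403 → 1.24
Power = Φ(1.24) = 0.893.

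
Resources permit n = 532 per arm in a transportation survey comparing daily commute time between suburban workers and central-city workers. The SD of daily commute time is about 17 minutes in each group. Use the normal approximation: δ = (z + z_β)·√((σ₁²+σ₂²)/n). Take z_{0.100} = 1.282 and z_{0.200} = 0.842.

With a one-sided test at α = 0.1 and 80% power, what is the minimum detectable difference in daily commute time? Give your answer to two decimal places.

δ = (z_α + z_β) · √((σ₁²+σ₂²)/n)
  = (1.282 + 0.842) · √(578/532)
  = 2.124 · √1.0865
  = 2.124 · 1.0423
  = 2.2139

Minimum detectable difference ≈ 2.21 minutes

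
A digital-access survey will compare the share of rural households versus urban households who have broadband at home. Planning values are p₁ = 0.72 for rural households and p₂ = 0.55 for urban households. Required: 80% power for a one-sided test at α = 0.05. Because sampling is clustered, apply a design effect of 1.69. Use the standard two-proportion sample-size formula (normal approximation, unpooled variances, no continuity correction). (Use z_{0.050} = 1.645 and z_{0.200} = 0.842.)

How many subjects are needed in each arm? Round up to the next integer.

n = (z_α + z_β)² · [p₁(1−p₁) + p₂(1−p₂)] / (p₁ − p₂)²
  = (1.645 + 0.842)² · (0.72·0.28 + 0.55·0.45) / (0.17)²
  = (2.487)² · (0.2016 + 0.2475) / 0.0289
  = 6.1852 · 0.4491 / 0.0289
  = 96.12
Design effect: 1.69 × 96.12 = 162.44.
Round up → n = 163 per group.

n = 163 per group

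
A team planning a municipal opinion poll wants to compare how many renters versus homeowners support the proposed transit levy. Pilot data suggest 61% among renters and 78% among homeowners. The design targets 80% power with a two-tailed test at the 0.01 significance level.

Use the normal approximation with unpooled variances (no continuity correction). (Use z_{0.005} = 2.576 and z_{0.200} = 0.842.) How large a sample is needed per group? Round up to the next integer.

n = (z_{α/2} + z_β)² · [p₁(1−p₁) + p₂(1−p₂)] / (p₁ − p₂)²
  = (2.576 + 0.842)² · (0.61·0.39 + 0.78·0.22) / (-0.17)²
  = (3.418)² · (0.2379 + 0.1716) / 0.0289
  = 11.6827 · 0.4095 / 0.0289
  = 165.54
Round up → n = 166 per group.

n = 166 per group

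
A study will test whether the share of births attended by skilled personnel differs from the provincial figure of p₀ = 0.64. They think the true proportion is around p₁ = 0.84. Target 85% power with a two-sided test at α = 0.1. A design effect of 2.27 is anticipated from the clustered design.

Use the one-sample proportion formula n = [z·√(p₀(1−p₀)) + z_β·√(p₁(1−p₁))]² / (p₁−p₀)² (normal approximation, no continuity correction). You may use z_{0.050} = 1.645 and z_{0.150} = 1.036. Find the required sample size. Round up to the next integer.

n = [z_{α/2}·√(p₀q₀) + z_β·√(p₁q₁)]² / (p₁ − p₀)²
  = [1.645·√(0.64·0.36) + 1.036·√(0.84·0.16)]² / (0.20)²
  = [1.645·0.4800 + 1.036·0.3666]² / 0.0400
  = [1.1694]² / 0.0400
  = 34.19
Design effect: 2.27 × 34.19 = 77.61.
Round up → n = 78.

n = 78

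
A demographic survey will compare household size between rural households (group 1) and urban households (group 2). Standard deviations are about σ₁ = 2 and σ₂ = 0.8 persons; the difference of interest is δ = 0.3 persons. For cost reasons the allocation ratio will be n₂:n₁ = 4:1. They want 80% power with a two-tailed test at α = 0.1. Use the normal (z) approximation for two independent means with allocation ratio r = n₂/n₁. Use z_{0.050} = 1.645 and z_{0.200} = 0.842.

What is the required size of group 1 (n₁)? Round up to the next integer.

n₁ = (z_{α/2} + z_β)² · (σ₁² + σ₂²/r) / δ²
   = (1.645 + 0.842)² · (2² + 0.8²/4) / 0.3²
   = 6.1852 · (4 + 0.16) / 0.09
   = 6.1852 · 4.16 / 0.09
   = 285.89
Round up → n₁ = 286; n₂ = r·n₁ = 4 × 286 = 1144.

n₁ = 286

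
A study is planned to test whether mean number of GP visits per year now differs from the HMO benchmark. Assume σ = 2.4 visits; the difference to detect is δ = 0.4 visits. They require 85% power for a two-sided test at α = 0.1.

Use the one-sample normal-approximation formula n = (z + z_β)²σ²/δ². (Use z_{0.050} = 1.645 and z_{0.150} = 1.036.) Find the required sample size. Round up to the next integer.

n = 259

n = (z_{α/2} + z_β)² · σ² / δ²
  = (1.645 + 1.036)² · 2.4² / 0.4²
  = 7.1878 · 5.76 / 0.16
  = 258.76
Round up → n = 259.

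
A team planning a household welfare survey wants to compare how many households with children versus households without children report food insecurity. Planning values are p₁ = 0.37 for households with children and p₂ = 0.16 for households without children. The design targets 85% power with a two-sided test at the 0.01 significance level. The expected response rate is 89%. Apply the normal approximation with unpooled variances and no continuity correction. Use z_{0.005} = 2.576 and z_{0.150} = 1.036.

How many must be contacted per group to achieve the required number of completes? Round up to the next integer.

n = 123 per group

n = (z_{α/2} + z_β)² · [p₁(1−p₁) + p₂(1−p₂)] / (p₁ − p₂)²
  = (2.576 + 1.036)² · (0.37·0.63 + 0.16·0.84) / (0.21)²
  = (3.612)² · (0.2331 + 0.1344) / 0.0441
  = 13.0465 · 0.3675 / 0.0441
  = 108.72
Adjust for 89% response: 108.72 / 0.89 = 122.16.
Round up → n = 123 per group.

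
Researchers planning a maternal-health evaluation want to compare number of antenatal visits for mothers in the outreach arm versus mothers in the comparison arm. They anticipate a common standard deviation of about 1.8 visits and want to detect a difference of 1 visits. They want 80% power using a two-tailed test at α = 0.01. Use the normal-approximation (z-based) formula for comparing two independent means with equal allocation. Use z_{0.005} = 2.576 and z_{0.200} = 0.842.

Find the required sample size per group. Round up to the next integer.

n = 76 per group

n = (z_{α/2} + z_β)² · (σ₁² + σ₂²) / δ²
  = (2.576 + 0.842)² · (2·1.8² = 6.48) / 1²
  = 11.6827 · 6.48 / 1
  = 75.70
Round up → n = 76 per group.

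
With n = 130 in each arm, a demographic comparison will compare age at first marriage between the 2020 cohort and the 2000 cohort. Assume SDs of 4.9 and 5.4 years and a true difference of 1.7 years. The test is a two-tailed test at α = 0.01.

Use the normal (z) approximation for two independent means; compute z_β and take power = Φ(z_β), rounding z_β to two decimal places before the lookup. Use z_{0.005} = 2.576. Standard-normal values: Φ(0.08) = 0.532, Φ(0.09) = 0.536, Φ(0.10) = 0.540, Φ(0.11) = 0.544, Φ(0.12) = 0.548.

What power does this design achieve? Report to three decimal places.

z_β = δ·√(n/(σ₁²+σ₂²)) − z_{α/2}
    = 1.7 · √(130/53.17) − 2.576
    = 1.7 · 1.56365 − 2.576
    = 2.6582 − 2.576 = 0.0822 → 0.08
Power = Φ(0.08) = 0.532.

Power ≈ 0.532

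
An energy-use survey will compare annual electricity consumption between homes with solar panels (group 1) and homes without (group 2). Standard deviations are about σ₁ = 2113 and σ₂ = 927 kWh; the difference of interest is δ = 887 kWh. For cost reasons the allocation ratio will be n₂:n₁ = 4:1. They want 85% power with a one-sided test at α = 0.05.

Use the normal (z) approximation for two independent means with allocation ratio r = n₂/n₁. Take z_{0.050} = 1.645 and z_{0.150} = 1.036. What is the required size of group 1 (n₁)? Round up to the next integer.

n₁ = (z_α + z_β)² · (σ₁² + σ₂²/r) / δ²
   = (1.645 + 1.036)² · (2113² + 927²/4) / 887²
   = 7.1878 · (4464769 + 214832.2) / 786769
   = 7.1878 · 4679601.2 / 786769
   = 42.75
Round up → n₁ = 43; n₂ = r·n₁ = 4 × 43 = 172.

n₁ = 43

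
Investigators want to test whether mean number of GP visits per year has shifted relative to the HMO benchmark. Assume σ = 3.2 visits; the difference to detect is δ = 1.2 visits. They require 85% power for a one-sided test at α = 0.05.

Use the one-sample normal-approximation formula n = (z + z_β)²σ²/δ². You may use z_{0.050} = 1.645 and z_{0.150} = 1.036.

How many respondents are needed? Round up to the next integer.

n = 52

n = (z_α + z_β)² · σ² / δ²
  = (1.645 + 1.036)² · 3.2² / 1.2²
  = 7.1878 · 10.24 / 1.44
  = 51.11
Round up → n = 52.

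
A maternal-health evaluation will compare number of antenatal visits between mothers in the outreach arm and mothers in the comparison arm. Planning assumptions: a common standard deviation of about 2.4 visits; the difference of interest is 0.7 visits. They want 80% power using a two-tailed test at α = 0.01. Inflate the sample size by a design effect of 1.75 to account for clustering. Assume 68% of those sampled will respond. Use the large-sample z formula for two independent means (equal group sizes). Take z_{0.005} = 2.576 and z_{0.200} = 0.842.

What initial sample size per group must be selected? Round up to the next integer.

n = (z_{α/2} + z_β)² · (σ₁² + σ₂²) / δ²
  = (2.576 + 0.842)² · (2·2.4² = 11.52) / 0.7²
  = 11.6827 · 11.52 / 0.49
  = 274.66
Design effect: 1.75 × 274.66 = 480.66.
Adjust for 68% response: 480.66 / 0.68 = 706.85.
Round up → n = 707 per group.

n = 707 per group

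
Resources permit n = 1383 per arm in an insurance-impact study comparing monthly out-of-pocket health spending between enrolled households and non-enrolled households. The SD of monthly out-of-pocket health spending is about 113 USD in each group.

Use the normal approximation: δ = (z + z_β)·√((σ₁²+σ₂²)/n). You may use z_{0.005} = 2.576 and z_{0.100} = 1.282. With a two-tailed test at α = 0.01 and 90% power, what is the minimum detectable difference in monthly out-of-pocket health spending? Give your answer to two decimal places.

δ = (z_{α/2} + z_β) · √((σ₁²+σ₂²)/n)
  = (2.576 + 1.282) · √(25538/1383)
  = 3.858 · √18.4657
  = 3.858 · 4.2972
  = 16.5785

Minimum detectable difference ≈ 16.58 USD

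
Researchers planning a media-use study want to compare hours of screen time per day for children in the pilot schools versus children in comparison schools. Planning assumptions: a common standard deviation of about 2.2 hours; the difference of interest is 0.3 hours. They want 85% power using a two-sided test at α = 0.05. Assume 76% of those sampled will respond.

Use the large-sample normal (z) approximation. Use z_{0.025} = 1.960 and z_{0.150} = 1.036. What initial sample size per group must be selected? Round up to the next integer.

n = (z_{α/2} + z_β)² · (σ₁² + σ₂²) / δ²
  = (1.960 + 1.036)² · (2·2.2² = 9.68) / 0.3²
  = 8.9760 · 9.68 / 0.09
  = 965.42
Adjust for 76% response: 965.42 / 0.76 = 1270.29.
Round up → n = 1271 per group.

n = 1271 per group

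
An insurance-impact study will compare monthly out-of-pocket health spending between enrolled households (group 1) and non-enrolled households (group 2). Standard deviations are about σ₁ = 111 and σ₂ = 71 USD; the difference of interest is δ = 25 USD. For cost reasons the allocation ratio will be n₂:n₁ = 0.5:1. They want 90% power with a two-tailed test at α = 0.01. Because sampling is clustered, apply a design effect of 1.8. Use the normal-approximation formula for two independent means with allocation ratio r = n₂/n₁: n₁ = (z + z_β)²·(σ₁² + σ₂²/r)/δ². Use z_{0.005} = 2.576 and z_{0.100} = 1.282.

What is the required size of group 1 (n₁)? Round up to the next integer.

n₁ = (z_{α/2} + z_β)² · (σ₁² + σ₂²/r) / δ²
   = (2.576 + 1.282)² · (111² + 71²/0.5) / 25²
   = 14.8842 · (12321 + 10082) / 625
   = 14.8842 · 22403 / 625
   = 533.52
Design effect: 1.8 × 533.52 = 960.34.
Round up → n₁ = 961; n₂ = r·n₁ = 0.5 × 961 = 481.

n₁ = 961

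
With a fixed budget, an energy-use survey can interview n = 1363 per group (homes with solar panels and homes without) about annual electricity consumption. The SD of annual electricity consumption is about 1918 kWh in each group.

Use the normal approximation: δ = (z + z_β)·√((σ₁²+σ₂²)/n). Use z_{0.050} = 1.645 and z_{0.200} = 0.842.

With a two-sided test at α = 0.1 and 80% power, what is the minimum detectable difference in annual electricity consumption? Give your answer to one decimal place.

δ = (z_{α/2} + z_β) · √((σ₁²+σ₂²)/n)
  = (1.645 + 0.842) · √(7357448/1363)
  = 2.487 · √5398.0
  = 2.487 · 73.4710
  = 182.7223

Minimum detectable difference ≈ 182.7 kWh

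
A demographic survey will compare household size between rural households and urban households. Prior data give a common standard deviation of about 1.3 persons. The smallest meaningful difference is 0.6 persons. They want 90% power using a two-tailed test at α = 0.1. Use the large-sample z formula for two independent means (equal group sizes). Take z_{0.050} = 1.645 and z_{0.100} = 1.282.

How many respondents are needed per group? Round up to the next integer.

n = 81 per group

n = (z_{α/2} + z_β)² · (σ₁² + σ₂²) / δ²
  = (1.645 + 1.282)² · (2·1.3² = 3.38) / 0.6²
  = 8.5673 · 3.38 / 0.36
  = 80.44
Round up → n = 81 per group.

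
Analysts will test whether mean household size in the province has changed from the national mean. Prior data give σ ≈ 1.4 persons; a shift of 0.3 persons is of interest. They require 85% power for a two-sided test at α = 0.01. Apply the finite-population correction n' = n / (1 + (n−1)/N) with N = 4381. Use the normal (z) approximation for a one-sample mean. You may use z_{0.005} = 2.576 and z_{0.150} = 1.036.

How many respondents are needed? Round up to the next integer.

n = (z_{α/2} + z_β)² · σ² / δ²
  = (2.576 + 1.036)² · 1.4² / 0.3²
  = 13.0465 · 1.96 / 0.09
  = 284.12
Finite-population correction (N = 4381): 284.12 / (1 + (284.12 − 1)/4381) = 266.88.
Round up → n = 267.

n = 267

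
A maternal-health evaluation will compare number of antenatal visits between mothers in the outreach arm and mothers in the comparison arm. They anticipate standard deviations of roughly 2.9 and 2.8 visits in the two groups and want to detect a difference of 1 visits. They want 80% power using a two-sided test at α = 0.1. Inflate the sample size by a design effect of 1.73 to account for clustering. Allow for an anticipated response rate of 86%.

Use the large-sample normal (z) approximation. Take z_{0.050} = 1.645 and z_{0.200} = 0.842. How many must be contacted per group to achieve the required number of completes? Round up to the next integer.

n = (z_{α/2} + z_β)² · (σ₁² + σ₂²) / δ²
  = (1.645 + 0.842)² · (2.9² + 2.8² = 16.25) / 1²
  = 6.1852 · 16.25 / 1
  = 100.51
Design effect: 1.73 × 100.51 = 173.88.
Adjust for 86% response: 173.88 / 0.86 = 202.19.
Round up → n = 203 per group.

n = 203 per group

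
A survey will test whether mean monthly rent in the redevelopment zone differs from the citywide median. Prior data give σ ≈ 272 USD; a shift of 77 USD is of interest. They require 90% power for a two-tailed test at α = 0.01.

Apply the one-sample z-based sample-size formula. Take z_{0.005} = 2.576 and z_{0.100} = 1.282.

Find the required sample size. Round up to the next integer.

n = (z_{α/2} + z_β)² · σ² / δ²
  = (2.576 + 1.282)² · 272² / 77²
  = 14.8842 · 73984 / 5929
  = 185.73
Round up → n = 186.

n = 186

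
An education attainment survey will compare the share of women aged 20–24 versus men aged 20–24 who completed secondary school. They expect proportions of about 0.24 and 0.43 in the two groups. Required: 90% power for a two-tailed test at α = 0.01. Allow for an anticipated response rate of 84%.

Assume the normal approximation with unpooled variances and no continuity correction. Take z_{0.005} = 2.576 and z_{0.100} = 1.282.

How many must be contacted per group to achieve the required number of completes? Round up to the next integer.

n = 210 per group

n = (z_{α/2} + z_β)² · [p₁(1−p₁) + p₂(1−p₂)] / (p₁ − p₂)²
  = (2.576 + 1.282)² · (0.24·0.76 + 0.43·0.57) / (-0.19)²
  = (3.858)² · (0.1824 + 0.2451) / 0.0361
  = 14.8842 · 0.4275 / 0.0361
  = 176.26
Adjust for 84% response: 176.26 / 0.84 = 209.83.
Round up → n = 210 per group.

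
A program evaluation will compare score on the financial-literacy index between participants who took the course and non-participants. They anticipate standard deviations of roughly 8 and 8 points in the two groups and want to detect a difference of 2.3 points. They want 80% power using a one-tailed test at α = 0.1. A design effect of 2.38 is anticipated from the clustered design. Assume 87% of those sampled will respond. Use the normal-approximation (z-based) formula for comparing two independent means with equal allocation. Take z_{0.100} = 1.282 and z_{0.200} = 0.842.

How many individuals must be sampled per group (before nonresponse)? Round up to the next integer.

n = 299 per group

n = (z_α + z_β)² · (σ₁² + σ₂²) / δ²
  = (1.282 + 0.842)² · (8² + 8² = 128) / 2.3²
  = 4.5114 · 128 / 5.29
  = 109.16
Design effect: 2.38 × 109.16 = 259.80.
Adjust for 87% response: 259.80 / 0.87 = 298.62.
Round up → n = 299 per group.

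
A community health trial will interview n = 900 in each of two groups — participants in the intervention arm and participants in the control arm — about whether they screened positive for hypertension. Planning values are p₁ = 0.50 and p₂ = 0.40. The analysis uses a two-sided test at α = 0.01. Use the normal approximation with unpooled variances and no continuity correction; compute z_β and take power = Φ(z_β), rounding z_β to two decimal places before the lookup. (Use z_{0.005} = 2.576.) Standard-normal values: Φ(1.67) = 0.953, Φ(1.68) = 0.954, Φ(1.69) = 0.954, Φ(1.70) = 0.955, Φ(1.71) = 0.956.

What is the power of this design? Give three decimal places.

z_β = |p₁−p₂|·√(n/[p₁q₁+p₂q₂]) − z_{α/2}
    = 0.10 · √(900/0.4900) − 2.576
    = 0.10 · 42.8571 − 2.576
    = 4.2857 − 2.576 = 1.7097 → 1.71
Power = Φ(1.71) = 0.956.

Power ≈ 0.956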